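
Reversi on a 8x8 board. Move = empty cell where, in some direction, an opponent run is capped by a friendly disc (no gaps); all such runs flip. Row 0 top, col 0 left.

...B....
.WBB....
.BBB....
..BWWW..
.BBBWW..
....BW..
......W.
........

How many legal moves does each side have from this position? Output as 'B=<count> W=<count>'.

-- B to move --
(0,0): flips 1 -> legal
(0,1): flips 1 -> legal
(0,2): no bracket -> illegal
(1,0): flips 1 -> legal
(2,0): no bracket -> illegal
(2,4): flips 3 -> legal
(2,5): flips 1 -> legal
(2,6): no bracket -> illegal
(3,6): flips 4 -> legal
(4,6): flips 2 -> legal
(5,3): no bracket -> illegal
(5,6): flips 3 -> legal
(5,7): no bracket -> illegal
(6,4): no bracket -> illegal
(6,5): no bracket -> illegal
(6,7): no bracket -> illegal
(7,5): no bracket -> illegal
(7,6): no bracket -> illegal
(7,7): flips 4 -> legal
B mobility = 9
-- W to move --
(0,1): flips 2 -> legal
(0,2): no bracket -> illegal
(0,4): no bracket -> illegal
(1,0): no bracket -> illegal
(1,4): flips 2 -> legal
(2,0): no bracket -> illegal
(2,4): no bracket -> illegal
(3,0): no bracket -> illegal
(3,1): flips 2 -> legal
(4,0): flips 3 -> legal
(5,0): no bracket -> illegal
(5,1): flips 1 -> legal
(5,2): flips 1 -> legal
(5,3): flips 2 -> legal
(6,3): flips 1 -> legal
(6,4): flips 1 -> legal
(6,5): no bracket -> illegal
W mobility = 9

Answer: B=9 W=9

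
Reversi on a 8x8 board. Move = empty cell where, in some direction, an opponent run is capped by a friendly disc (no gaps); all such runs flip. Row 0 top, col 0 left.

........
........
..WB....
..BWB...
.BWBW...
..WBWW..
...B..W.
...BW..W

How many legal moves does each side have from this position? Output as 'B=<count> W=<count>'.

Answer: B=12 W=11

Derivation:
-- B to move --
(1,1): no bracket -> illegal
(1,2): flips 1 -> legal
(1,3): no bracket -> illegal
(2,1): flips 1 -> legal
(2,4): no bracket -> illegal
(3,1): flips 1 -> legal
(3,5): flips 1 -> legal
(4,5): flips 2 -> legal
(4,6): no bracket -> illegal
(5,1): flips 1 -> legal
(5,6): flips 2 -> legal
(5,7): no bracket -> illegal
(6,1): flips 1 -> legal
(6,2): flips 2 -> legal
(6,4): flips 2 -> legal
(6,5): flips 1 -> legal
(6,7): no bracket -> illegal
(7,5): flips 1 -> legal
(7,6): no bracket -> illegal
B mobility = 12
-- W to move --
(1,2): no bracket -> illegal
(1,3): flips 1 -> legal
(1,4): no bracket -> illegal
(2,1): flips 2 -> legal
(2,4): flips 2 -> legal
(2,5): flips 2 -> legal
(3,0): flips 1 -> legal
(3,1): flips 1 -> legal
(3,5): flips 1 -> legal
(4,0): flips 1 -> legal
(4,5): no bracket -> illegal
(5,0): no bracket -> illegal
(5,1): no bracket -> illegal
(6,2): flips 1 -> legal
(6,4): flips 1 -> legal
(7,2): flips 2 -> legal
W mobility = 11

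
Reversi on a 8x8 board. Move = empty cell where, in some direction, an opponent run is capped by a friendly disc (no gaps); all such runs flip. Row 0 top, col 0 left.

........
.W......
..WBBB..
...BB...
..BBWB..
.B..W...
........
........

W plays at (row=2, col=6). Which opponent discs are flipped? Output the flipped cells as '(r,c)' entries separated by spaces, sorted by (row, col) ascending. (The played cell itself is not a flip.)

Answer: (2,3) (2,4) (2,5)

Derivation:
Dir NW: first cell '.' (not opp) -> no flip
Dir N: first cell '.' (not opp) -> no flip
Dir NE: first cell '.' (not opp) -> no flip
Dir W: opp run (2,5) (2,4) (2,3) capped by W -> flip
Dir E: first cell '.' (not opp) -> no flip
Dir SW: first cell '.' (not opp) -> no flip
Dir S: first cell '.' (not opp) -> no flip
Dir SE: first cell '.' (not opp) -> no flip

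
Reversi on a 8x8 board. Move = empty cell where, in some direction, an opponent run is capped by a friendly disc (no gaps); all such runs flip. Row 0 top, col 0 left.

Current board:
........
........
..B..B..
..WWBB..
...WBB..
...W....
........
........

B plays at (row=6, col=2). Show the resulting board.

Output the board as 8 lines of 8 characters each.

Place B at (6,2); scan 8 dirs for brackets.
Dir NW: first cell '.' (not opp) -> no flip
Dir N: first cell '.' (not opp) -> no flip
Dir NE: opp run (5,3) capped by B -> flip
Dir W: first cell '.' (not opp) -> no flip
Dir E: first cell '.' (not opp) -> no flip
Dir SW: first cell '.' (not opp) -> no flip
Dir S: first cell '.' (not opp) -> no flip
Dir SE: first cell '.' (not opp) -> no flip
All flips: (5,3)

Answer: ........
........
..B..B..
..WWBB..
...WBB..
...B....
..B.....
........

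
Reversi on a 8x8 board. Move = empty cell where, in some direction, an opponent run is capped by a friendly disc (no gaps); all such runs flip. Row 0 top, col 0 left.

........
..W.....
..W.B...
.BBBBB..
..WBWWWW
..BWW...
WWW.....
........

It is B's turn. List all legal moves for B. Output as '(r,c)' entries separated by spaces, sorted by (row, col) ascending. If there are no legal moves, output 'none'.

Answer: (0,2) (1,1) (1,3) (4,1) (5,1) (5,5) (5,6) (5,7) (6,3) (6,4) (6,5) (7,0) (7,1) (7,2)

Derivation:
(0,1): no bracket -> illegal
(0,2): flips 2 -> legal
(0,3): no bracket -> illegal
(1,1): flips 1 -> legal
(1,3): flips 1 -> legal
(2,1): no bracket -> illegal
(2,3): no bracket -> illegal
(3,6): no bracket -> illegal
(3,7): no bracket -> illegal
(4,1): flips 1 -> legal
(5,0): no bracket -> illegal
(5,1): flips 1 -> legal
(5,5): flips 4 -> legal
(5,6): flips 1 -> legal
(5,7): flips 1 -> legal
(6,3): flips 1 -> legal
(6,4): flips 4 -> legal
(6,5): flips 1 -> legal
(7,0): flips 1 -> legal
(7,1): flips 3 -> legal
(7,2): flips 1 -> legal
(7,3): no bracket -> illegal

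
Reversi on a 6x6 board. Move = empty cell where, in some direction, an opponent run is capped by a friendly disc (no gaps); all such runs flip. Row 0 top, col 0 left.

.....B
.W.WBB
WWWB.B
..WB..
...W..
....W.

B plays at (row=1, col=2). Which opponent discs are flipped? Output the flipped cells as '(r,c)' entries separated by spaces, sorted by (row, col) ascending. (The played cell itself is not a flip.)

Answer: (1,3)

Derivation:
Dir NW: first cell '.' (not opp) -> no flip
Dir N: first cell '.' (not opp) -> no flip
Dir NE: first cell '.' (not opp) -> no flip
Dir W: opp run (1,1), next='.' -> no flip
Dir E: opp run (1,3) capped by B -> flip
Dir SW: opp run (2,1), next='.' -> no flip
Dir S: opp run (2,2) (3,2), next='.' -> no flip
Dir SE: first cell 'B' (not opp) -> no flip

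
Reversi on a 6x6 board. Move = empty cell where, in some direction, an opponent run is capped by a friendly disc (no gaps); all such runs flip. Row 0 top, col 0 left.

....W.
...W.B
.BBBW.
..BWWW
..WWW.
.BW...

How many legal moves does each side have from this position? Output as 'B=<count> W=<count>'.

-- B to move --
(0,2): no bracket -> illegal
(0,3): flips 1 -> legal
(0,5): no bracket -> illegal
(1,2): no bracket -> illegal
(1,4): no bracket -> illegal
(2,5): flips 1 -> legal
(3,1): no bracket -> illegal
(4,1): no bracket -> illegal
(4,5): flips 1 -> legal
(5,3): flips 3 -> legal
(5,4): flips 1 -> legal
(5,5): flips 2 -> legal
B mobility = 6
-- W to move --
(0,5): no bracket -> illegal
(1,0): flips 2 -> legal
(1,1): flips 1 -> legal
(1,2): flips 3 -> legal
(1,4): no bracket -> illegal
(2,0): flips 3 -> legal
(2,5): no bracket -> illegal
(3,0): no bracket -> illegal
(3,1): flips 2 -> legal
(4,0): no bracket -> illegal
(4,1): no bracket -> illegal
(5,0): flips 1 -> legal
W mobility = 6

Answer: B=6 W=6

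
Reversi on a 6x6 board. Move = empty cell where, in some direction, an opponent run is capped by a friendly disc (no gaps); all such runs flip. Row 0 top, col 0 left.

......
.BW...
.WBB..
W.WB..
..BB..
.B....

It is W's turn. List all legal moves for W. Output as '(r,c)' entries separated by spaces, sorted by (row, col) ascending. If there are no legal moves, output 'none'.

Answer: (0,1) (1,0) (1,4) (2,4) (3,4) (5,2) (5,4)

Derivation:
(0,0): no bracket -> illegal
(0,1): flips 1 -> legal
(0,2): no bracket -> illegal
(1,0): flips 1 -> legal
(1,3): no bracket -> illegal
(1,4): flips 1 -> legal
(2,0): no bracket -> illegal
(2,4): flips 2 -> legal
(3,1): no bracket -> illegal
(3,4): flips 2 -> legal
(4,0): no bracket -> illegal
(4,1): no bracket -> illegal
(4,4): no bracket -> illegal
(5,0): no bracket -> illegal
(5,2): flips 1 -> legal
(5,3): no bracket -> illegal
(5,4): flips 1 -> legal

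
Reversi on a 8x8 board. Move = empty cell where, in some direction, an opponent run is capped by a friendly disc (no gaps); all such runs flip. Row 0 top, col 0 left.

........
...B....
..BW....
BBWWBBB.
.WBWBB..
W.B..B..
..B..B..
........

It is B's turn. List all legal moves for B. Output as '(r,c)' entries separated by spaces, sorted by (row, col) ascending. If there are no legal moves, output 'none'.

(1,2): flips 1 -> legal
(1,4): no bracket -> illegal
(2,1): no bracket -> illegal
(2,4): flips 2 -> legal
(4,0): flips 1 -> legal
(5,1): flips 1 -> legal
(5,3): flips 3 -> legal
(5,4): no bracket -> illegal
(6,0): no bracket -> illegal
(6,1): no bracket -> illegal

Answer: (1,2) (2,4) (4,0) (5,1) (5,3)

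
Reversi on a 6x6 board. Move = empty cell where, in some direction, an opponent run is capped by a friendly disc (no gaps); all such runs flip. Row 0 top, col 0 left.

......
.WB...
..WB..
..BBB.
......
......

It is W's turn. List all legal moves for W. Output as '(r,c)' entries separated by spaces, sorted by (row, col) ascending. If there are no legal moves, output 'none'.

Answer: (0,2) (1,3) (2,4) (4,2) (4,4)

Derivation:
(0,1): no bracket -> illegal
(0,2): flips 1 -> legal
(0,3): no bracket -> illegal
(1,3): flips 1 -> legal
(1,4): no bracket -> illegal
(2,1): no bracket -> illegal
(2,4): flips 1 -> legal
(2,5): no bracket -> illegal
(3,1): no bracket -> illegal
(3,5): no bracket -> illegal
(4,1): no bracket -> illegal
(4,2): flips 1 -> legal
(4,3): no bracket -> illegal
(4,4): flips 1 -> legal
(4,5): no bracket -> illegal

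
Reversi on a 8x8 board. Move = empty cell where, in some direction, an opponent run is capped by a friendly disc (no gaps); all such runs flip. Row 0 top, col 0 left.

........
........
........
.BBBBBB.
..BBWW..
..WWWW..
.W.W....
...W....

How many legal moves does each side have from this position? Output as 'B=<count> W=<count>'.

-- B to move --
(4,1): no bracket -> illegal
(4,6): flips 2 -> legal
(5,0): no bracket -> illegal
(5,1): no bracket -> illegal
(5,6): flips 1 -> legal
(6,0): no bracket -> illegal
(6,2): flips 3 -> legal
(6,4): flips 3 -> legal
(6,5): flips 3 -> legal
(6,6): flips 2 -> legal
(7,0): flips 2 -> legal
(7,1): no bracket -> illegal
(7,2): flips 3 -> legal
(7,4): no bracket -> illegal
B mobility = 8
-- W to move --
(2,0): flips 2 -> legal
(2,1): flips 2 -> legal
(2,2): flips 3 -> legal
(2,3): flips 3 -> legal
(2,4): flips 1 -> legal
(2,5): flips 3 -> legal
(2,6): flips 1 -> legal
(2,7): flips 1 -> legal
(3,0): no bracket -> illegal
(3,7): no bracket -> illegal
(4,0): no bracket -> illegal
(4,1): flips 2 -> legal
(4,6): no bracket -> illegal
(4,7): no bracket -> illegal
(5,1): no bracket -> illegal
W mobility = 9

Answer: B=8 W=9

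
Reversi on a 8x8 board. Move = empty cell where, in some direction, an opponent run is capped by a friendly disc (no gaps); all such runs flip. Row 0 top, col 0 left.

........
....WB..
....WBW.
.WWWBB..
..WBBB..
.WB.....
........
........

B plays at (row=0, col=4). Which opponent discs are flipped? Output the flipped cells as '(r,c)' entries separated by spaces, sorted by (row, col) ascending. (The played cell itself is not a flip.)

Answer: (1,4) (2,4)

Derivation:
Dir NW: edge -> no flip
Dir N: edge -> no flip
Dir NE: edge -> no flip
Dir W: first cell '.' (not opp) -> no flip
Dir E: first cell '.' (not opp) -> no flip
Dir SW: first cell '.' (not opp) -> no flip
Dir S: opp run (1,4) (2,4) capped by B -> flip
Dir SE: first cell 'B' (not opp) -> no flip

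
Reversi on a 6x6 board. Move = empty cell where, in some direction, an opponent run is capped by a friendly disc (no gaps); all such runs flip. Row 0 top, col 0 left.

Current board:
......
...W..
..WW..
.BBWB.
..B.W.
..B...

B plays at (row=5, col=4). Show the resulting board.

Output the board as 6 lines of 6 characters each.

Place B at (5,4); scan 8 dirs for brackets.
Dir NW: first cell '.' (not opp) -> no flip
Dir N: opp run (4,4) capped by B -> flip
Dir NE: first cell '.' (not opp) -> no flip
Dir W: first cell '.' (not opp) -> no flip
Dir E: first cell '.' (not opp) -> no flip
Dir SW: edge -> no flip
Dir S: edge -> no flip
Dir SE: edge -> no flip
All flips: (4,4)

Answer: ......
...W..
..WW..
.BBWB.
..B.B.
..B.B.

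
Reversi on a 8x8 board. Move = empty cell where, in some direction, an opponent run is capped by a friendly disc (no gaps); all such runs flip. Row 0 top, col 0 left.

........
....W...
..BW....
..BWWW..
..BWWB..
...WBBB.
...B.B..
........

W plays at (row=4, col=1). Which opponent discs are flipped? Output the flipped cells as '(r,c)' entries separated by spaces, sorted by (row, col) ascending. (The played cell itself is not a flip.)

Dir NW: first cell '.' (not opp) -> no flip
Dir N: first cell '.' (not opp) -> no flip
Dir NE: opp run (3,2) capped by W -> flip
Dir W: first cell '.' (not opp) -> no flip
Dir E: opp run (4,2) capped by W -> flip
Dir SW: first cell '.' (not opp) -> no flip
Dir S: first cell '.' (not opp) -> no flip
Dir SE: first cell '.' (not opp) -> no flip

Answer: (3,2) (4,2)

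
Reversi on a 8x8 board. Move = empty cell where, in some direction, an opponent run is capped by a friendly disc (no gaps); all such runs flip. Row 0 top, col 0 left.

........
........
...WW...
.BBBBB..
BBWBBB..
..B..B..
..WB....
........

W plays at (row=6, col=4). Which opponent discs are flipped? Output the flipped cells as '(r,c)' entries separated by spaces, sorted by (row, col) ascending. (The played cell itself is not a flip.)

Dir NW: first cell '.' (not opp) -> no flip
Dir N: first cell '.' (not opp) -> no flip
Dir NE: opp run (5,5), next='.' -> no flip
Dir W: opp run (6,3) capped by W -> flip
Dir E: first cell '.' (not opp) -> no flip
Dir SW: first cell '.' (not opp) -> no flip
Dir S: first cell '.' (not opp) -> no flip
Dir SE: first cell '.' (not opp) -> no flip

Answer: (6,3)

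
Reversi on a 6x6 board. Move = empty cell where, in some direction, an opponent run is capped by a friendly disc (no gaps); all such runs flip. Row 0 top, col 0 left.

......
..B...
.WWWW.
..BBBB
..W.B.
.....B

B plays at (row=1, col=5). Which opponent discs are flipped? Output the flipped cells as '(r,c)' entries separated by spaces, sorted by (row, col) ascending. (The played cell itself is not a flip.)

Answer: (2,4)

Derivation:
Dir NW: first cell '.' (not opp) -> no flip
Dir N: first cell '.' (not opp) -> no flip
Dir NE: edge -> no flip
Dir W: first cell '.' (not opp) -> no flip
Dir E: edge -> no flip
Dir SW: opp run (2,4) capped by B -> flip
Dir S: first cell '.' (not opp) -> no flip
Dir SE: edge -> no flip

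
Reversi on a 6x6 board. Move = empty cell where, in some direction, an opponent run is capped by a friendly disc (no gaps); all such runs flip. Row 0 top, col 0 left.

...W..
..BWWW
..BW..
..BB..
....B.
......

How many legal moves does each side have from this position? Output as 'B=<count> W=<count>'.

Answer: B=4 W=6

Derivation:
-- B to move --
(0,2): no bracket -> illegal
(0,4): flips 1 -> legal
(0,5): flips 2 -> legal
(2,4): flips 1 -> legal
(2,5): no bracket -> illegal
(3,4): flips 1 -> legal
B mobility = 4
-- W to move --
(0,1): flips 1 -> legal
(0,2): no bracket -> illegal
(1,1): flips 1 -> legal
(2,1): flips 2 -> legal
(2,4): no bracket -> illegal
(3,1): flips 1 -> legal
(3,4): no bracket -> illegal
(3,5): no bracket -> illegal
(4,1): flips 1 -> legal
(4,2): no bracket -> illegal
(4,3): flips 1 -> legal
(4,5): no bracket -> illegal
(5,3): no bracket -> illegal
(5,4): no bracket -> illegal
(5,5): no bracket -> illegal
W mobility = 6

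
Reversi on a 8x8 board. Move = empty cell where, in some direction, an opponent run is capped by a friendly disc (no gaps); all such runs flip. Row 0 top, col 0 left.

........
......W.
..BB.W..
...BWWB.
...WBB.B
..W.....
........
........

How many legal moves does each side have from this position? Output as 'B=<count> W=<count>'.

Answer: B=6 W=9

Derivation:
-- B to move --
(0,5): no bracket -> illegal
(0,6): no bracket -> illegal
(0,7): no bracket -> illegal
(1,4): flips 1 -> legal
(1,5): flips 2 -> legal
(1,7): no bracket -> illegal
(2,4): flips 1 -> legal
(2,6): flips 1 -> legal
(2,7): no bracket -> illegal
(3,2): no bracket -> illegal
(4,1): no bracket -> illegal
(4,2): flips 1 -> legal
(4,6): no bracket -> illegal
(5,1): no bracket -> illegal
(5,3): flips 1 -> legal
(5,4): no bracket -> illegal
(6,1): no bracket -> illegal
(6,2): no bracket -> illegal
(6,3): no bracket -> illegal
B mobility = 6
-- W to move --
(1,1): no bracket -> illegal
(1,2): flips 1 -> legal
(1,3): flips 2 -> legal
(1,4): no bracket -> illegal
(2,1): no bracket -> illegal
(2,4): no bracket -> illegal
(2,6): no bracket -> illegal
(2,7): no bracket -> illegal
(3,1): no bracket -> illegal
(3,2): flips 1 -> legal
(3,7): flips 1 -> legal
(4,2): no bracket -> illegal
(4,6): flips 2 -> legal
(5,3): flips 1 -> legal
(5,4): flips 1 -> legal
(5,5): flips 1 -> legal
(5,6): flips 1 -> legal
(5,7): no bracket -> illegal
W mobility = 9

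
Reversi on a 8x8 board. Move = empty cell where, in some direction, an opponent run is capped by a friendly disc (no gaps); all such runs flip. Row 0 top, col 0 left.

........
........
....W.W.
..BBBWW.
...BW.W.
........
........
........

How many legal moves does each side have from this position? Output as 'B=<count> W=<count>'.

Answer: B=6 W=3

Derivation:
-- B to move --
(1,3): no bracket -> illegal
(1,4): flips 1 -> legal
(1,5): flips 1 -> legal
(1,6): no bracket -> illegal
(1,7): no bracket -> illegal
(2,3): no bracket -> illegal
(2,5): no bracket -> illegal
(2,7): no bracket -> illegal
(3,7): flips 2 -> legal
(4,5): flips 1 -> legal
(4,7): no bracket -> illegal
(5,3): no bracket -> illegal
(5,4): flips 1 -> legal
(5,5): flips 1 -> legal
(5,6): no bracket -> illegal
(5,7): no bracket -> illegal
B mobility = 6
-- W to move --
(2,1): no bracket -> illegal
(2,2): flips 1 -> legal
(2,3): no bracket -> illegal
(2,5): no bracket -> illegal
(3,1): flips 3 -> legal
(4,1): no bracket -> illegal
(4,2): flips 2 -> legal
(4,5): no bracket -> illegal
(5,2): no bracket -> illegal
(5,3): no bracket -> illegal
(5,4): no bracket -> illegal
W mobility = 3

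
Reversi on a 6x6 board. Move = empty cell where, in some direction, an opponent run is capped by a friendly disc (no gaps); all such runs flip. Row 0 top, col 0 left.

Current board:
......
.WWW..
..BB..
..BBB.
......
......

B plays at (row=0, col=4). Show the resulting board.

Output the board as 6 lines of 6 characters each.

Answer: ....B.
.WWB..
..BB..
..BBB.
......
......

Derivation:
Place B at (0,4); scan 8 dirs for brackets.
Dir NW: edge -> no flip
Dir N: edge -> no flip
Dir NE: edge -> no flip
Dir W: first cell '.' (not opp) -> no flip
Dir E: first cell '.' (not opp) -> no flip
Dir SW: opp run (1,3) capped by B -> flip
Dir S: first cell '.' (not opp) -> no flip
Dir SE: first cell '.' (not opp) -> no flip
All flips: (1,3)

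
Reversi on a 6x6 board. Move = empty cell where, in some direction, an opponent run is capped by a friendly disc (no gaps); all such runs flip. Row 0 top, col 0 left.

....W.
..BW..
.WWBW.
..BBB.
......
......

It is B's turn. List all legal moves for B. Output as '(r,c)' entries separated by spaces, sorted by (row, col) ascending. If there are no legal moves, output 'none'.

Answer: (0,3) (1,0) (1,1) (1,4) (1,5) (2,0) (2,5) (3,0)

Derivation:
(0,2): no bracket -> illegal
(0,3): flips 1 -> legal
(0,5): no bracket -> illegal
(1,0): flips 1 -> legal
(1,1): flips 1 -> legal
(1,4): flips 2 -> legal
(1,5): flips 1 -> legal
(2,0): flips 2 -> legal
(2,5): flips 1 -> legal
(3,0): flips 1 -> legal
(3,1): no bracket -> illegal
(3,5): no bracket -> illegal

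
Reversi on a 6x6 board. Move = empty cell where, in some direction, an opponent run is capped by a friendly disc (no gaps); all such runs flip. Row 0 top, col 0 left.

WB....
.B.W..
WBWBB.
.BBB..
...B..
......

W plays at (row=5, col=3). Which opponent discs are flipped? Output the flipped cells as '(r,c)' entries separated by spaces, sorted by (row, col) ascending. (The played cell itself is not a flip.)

Answer: (2,3) (3,3) (4,3)

Derivation:
Dir NW: first cell '.' (not opp) -> no flip
Dir N: opp run (4,3) (3,3) (2,3) capped by W -> flip
Dir NE: first cell '.' (not opp) -> no flip
Dir W: first cell '.' (not opp) -> no flip
Dir E: first cell '.' (not opp) -> no flip
Dir SW: edge -> no flip
Dir S: edge -> no flip
Dir SE: edge -> no flip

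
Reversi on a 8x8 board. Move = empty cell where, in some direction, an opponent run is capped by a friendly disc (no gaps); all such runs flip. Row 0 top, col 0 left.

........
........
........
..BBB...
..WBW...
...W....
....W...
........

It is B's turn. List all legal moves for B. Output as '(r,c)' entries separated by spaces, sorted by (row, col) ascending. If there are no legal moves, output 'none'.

Answer: (4,1) (4,5) (5,1) (5,2) (5,4) (5,5) (6,3)

Derivation:
(3,1): no bracket -> illegal
(3,5): no bracket -> illegal
(4,1): flips 1 -> legal
(4,5): flips 1 -> legal
(5,1): flips 1 -> legal
(5,2): flips 1 -> legal
(5,4): flips 1 -> legal
(5,5): flips 1 -> legal
(6,2): no bracket -> illegal
(6,3): flips 1 -> legal
(6,5): no bracket -> illegal
(7,3): no bracket -> illegal
(7,4): no bracket -> illegal
(7,5): no bracket -> illegal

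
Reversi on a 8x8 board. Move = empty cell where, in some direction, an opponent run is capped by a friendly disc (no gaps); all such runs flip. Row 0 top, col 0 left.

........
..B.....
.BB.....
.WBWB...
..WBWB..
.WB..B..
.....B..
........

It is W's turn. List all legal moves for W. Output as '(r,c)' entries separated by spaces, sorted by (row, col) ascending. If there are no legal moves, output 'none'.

Answer: (0,2) (1,1) (1,3) (2,4) (3,5) (4,6) (5,3) (6,2) (6,6)

Derivation:
(0,1): no bracket -> illegal
(0,2): flips 3 -> legal
(0,3): no bracket -> illegal
(1,0): no bracket -> illegal
(1,1): flips 2 -> legal
(1,3): flips 1 -> legal
(2,0): no bracket -> illegal
(2,3): no bracket -> illegal
(2,4): flips 1 -> legal
(2,5): no bracket -> illegal
(3,0): no bracket -> illegal
(3,5): flips 1 -> legal
(3,6): no bracket -> illegal
(4,1): no bracket -> illegal
(4,6): flips 1 -> legal
(5,3): flips 2 -> legal
(5,4): no bracket -> illegal
(5,6): no bracket -> illegal
(6,1): no bracket -> illegal
(6,2): flips 1 -> legal
(6,3): no bracket -> illegal
(6,4): no bracket -> illegal
(6,6): flips 1 -> legal
(7,4): no bracket -> illegal
(7,5): no bracket -> illegal
(7,6): no bracket -> illegal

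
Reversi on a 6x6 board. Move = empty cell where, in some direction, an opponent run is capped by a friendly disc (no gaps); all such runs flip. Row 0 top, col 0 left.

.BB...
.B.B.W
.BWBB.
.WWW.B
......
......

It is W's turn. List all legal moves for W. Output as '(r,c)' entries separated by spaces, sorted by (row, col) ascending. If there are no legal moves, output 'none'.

Answer: (0,0) (0,3) (0,4) (1,0) (1,4) (2,0) (2,5)

Derivation:
(0,0): flips 1 -> legal
(0,3): flips 2 -> legal
(0,4): flips 1 -> legal
(1,0): flips 1 -> legal
(1,2): no bracket -> illegal
(1,4): flips 1 -> legal
(2,0): flips 1 -> legal
(2,5): flips 2 -> legal
(3,0): no bracket -> illegal
(3,4): no bracket -> illegal
(4,4): no bracket -> illegal
(4,5): no bracket -> illegal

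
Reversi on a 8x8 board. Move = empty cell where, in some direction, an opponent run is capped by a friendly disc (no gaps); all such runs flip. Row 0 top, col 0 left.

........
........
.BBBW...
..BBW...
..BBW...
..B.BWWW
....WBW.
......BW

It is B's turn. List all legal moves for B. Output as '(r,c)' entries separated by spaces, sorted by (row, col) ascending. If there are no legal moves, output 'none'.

(1,3): no bracket -> illegal
(1,4): flips 3 -> legal
(1,5): flips 1 -> legal
(2,5): flips 2 -> legal
(3,5): flips 1 -> legal
(4,5): flips 3 -> legal
(4,6): flips 2 -> legal
(4,7): flips 1 -> legal
(5,3): no bracket -> illegal
(6,3): flips 1 -> legal
(6,7): flips 1 -> legal
(7,3): no bracket -> illegal
(7,4): flips 1 -> legal
(7,5): no bracket -> illegal

Answer: (1,4) (1,5) (2,5) (3,5) (4,5) (4,6) (4,7) (6,3) (6,7) (7,4)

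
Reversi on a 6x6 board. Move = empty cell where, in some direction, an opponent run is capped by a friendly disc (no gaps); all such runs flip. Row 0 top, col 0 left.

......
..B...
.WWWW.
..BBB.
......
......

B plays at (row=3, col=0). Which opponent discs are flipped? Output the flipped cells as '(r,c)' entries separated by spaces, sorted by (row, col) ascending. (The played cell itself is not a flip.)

Answer: (2,1)

Derivation:
Dir NW: edge -> no flip
Dir N: first cell '.' (not opp) -> no flip
Dir NE: opp run (2,1) capped by B -> flip
Dir W: edge -> no flip
Dir E: first cell '.' (not opp) -> no flip
Dir SW: edge -> no flip
Dir S: first cell '.' (not opp) -> no flip
Dir SE: first cell '.' (not opp) -> no flip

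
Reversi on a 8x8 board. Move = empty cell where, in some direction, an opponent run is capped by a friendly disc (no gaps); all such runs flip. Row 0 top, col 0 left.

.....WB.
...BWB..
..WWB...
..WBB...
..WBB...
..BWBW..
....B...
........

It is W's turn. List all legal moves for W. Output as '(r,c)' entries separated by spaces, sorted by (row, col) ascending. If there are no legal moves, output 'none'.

Answer: (0,3) (0,4) (0,7) (1,2) (1,6) (2,5) (3,5) (4,5) (5,1) (6,2) (6,5) (7,3) (7,4) (7,5)

Derivation:
(0,2): no bracket -> illegal
(0,3): flips 1 -> legal
(0,4): flips 1 -> legal
(0,7): flips 1 -> legal
(1,2): flips 1 -> legal
(1,6): flips 1 -> legal
(1,7): no bracket -> illegal
(2,5): flips 2 -> legal
(2,6): no bracket -> illegal
(3,5): flips 3 -> legal
(4,1): no bracket -> illegal
(4,5): flips 3 -> legal
(5,1): flips 1 -> legal
(6,1): no bracket -> illegal
(6,2): flips 1 -> legal
(6,3): no bracket -> illegal
(6,5): flips 2 -> legal
(7,3): flips 1 -> legal
(7,4): flips 5 -> legal
(7,5): flips 1 -> legal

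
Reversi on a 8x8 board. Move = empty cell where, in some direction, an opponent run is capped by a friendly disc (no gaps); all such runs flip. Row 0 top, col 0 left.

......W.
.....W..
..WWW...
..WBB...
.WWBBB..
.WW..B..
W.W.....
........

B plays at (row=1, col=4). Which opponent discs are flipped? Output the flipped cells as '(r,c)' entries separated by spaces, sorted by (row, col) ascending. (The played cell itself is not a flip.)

Dir NW: first cell '.' (not opp) -> no flip
Dir N: first cell '.' (not opp) -> no flip
Dir NE: first cell '.' (not opp) -> no flip
Dir W: first cell '.' (not opp) -> no flip
Dir E: opp run (1,5), next='.' -> no flip
Dir SW: opp run (2,3) (3,2) (4,1), next='.' -> no flip
Dir S: opp run (2,4) capped by B -> flip
Dir SE: first cell '.' (not opp) -> no flip

Answer: (2,4)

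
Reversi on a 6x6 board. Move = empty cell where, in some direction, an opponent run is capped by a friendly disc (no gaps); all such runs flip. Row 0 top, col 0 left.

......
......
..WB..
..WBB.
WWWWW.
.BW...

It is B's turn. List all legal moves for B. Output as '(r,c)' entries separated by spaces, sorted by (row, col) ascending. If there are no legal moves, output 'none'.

Answer: (1,1) (2,1) (3,1) (5,0) (5,3) (5,4) (5,5)

Derivation:
(1,1): flips 1 -> legal
(1,2): no bracket -> illegal
(1,3): no bracket -> illegal
(2,1): flips 1 -> legal
(3,0): no bracket -> illegal
(3,1): flips 2 -> legal
(3,5): no bracket -> illegal
(4,5): no bracket -> illegal
(5,0): flips 2 -> legal
(5,3): flips 2 -> legal
(5,4): flips 1 -> legal
(5,5): flips 1 -> legal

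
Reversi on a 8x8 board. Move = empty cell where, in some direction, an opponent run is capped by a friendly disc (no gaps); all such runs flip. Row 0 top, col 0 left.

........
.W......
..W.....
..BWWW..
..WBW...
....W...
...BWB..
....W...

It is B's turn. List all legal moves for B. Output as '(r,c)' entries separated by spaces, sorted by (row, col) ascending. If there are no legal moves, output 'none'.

Answer: (1,2) (2,3) (2,5) (3,6) (4,1) (4,5) (5,2)

Derivation:
(0,0): no bracket -> illegal
(0,1): no bracket -> illegal
(0,2): no bracket -> illegal
(1,0): no bracket -> illegal
(1,2): flips 1 -> legal
(1,3): no bracket -> illegal
(2,0): no bracket -> illegal
(2,1): no bracket -> illegal
(2,3): flips 1 -> legal
(2,4): no bracket -> illegal
(2,5): flips 1 -> legal
(2,6): no bracket -> illegal
(3,1): no bracket -> illegal
(3,6): flips 3 -> legal
(4,1): flips 1 -> legal
(4,5): flips 2 -> legal
(4,6): no bracket -> illegal
(5,1): no bracket -> illegal
(5,2): flips 1 -> legal
(5,3): no bracket -> illegal
(5,5): no bracket -> illegal
(7,3): no bracket -> illegal
(7,5): no bracket -> illegal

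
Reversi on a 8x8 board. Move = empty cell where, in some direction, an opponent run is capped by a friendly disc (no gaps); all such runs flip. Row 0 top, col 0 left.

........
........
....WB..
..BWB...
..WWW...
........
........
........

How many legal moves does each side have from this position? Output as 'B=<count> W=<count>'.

Answer: B=4 W=6

Derivation:
-- B to move --
(1,3): no bracket -> illegal
(1,4): flips 1 -> legal
(1,5): no bracket -> illegal
(2,2): no bracket -> illegal
(2,3): flips 1 -> legal
(3,1): no bracket -> illegal
(3,5): no bracket -> illegal
(4,1): no bracket -> illegal
(4,5): no bracket -> illegal
(5,1): no bracket -> illegal
(5,2): flips 2 -> legal
(5,3): no bracket -> illegal
(5,4): flips 2 -> legal
(5,5): no bracket -> illegal
B mobility = 4
-- W to move --
(1,4): no bracket -> illegal
(1,5): no bracket -> illegal
(1,6): flips 2 -> legal
(2,1): flips 1 -> legal
(2,2): flips 1 -> legal
(2,3): no bracket -> illegal
(2,6): flips 1 -> legal
(3,1): flips 1 -> legal
(3,5): flips 1 -> legal
(3,6): no bracket -> illegal
(4,1): no bracket -> illegal
(4,5): no bracket -> illegal
W mobility = 6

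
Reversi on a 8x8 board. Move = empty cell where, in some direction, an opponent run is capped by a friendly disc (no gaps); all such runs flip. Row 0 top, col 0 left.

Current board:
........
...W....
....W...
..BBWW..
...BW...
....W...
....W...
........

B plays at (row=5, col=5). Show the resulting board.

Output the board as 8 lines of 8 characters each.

Answer: ........
...W....
....W...
..BBWW..
...BB...
....WB..
....W...
........

Derivation:
Place B at (5,5); scan 8 dirs for brackets.
Dir NW: opp run (4,4) capped by B -> flip
Dir N: first cell '.' (not opp) -> no flip
Dir NE: first cell '.' (not opp) -> no flip
Dir W: opp run (5,4), next='.' -> no flip
Dir E: first cell '.' (not opp) -> no flip
Dir SW: opp run (6,4), next='.' -> no flip
Dir S: first cell '.' (not opp) -> no flip
Dir SE: first cell '.' (not opp) -> no flip
All flips: (4,4)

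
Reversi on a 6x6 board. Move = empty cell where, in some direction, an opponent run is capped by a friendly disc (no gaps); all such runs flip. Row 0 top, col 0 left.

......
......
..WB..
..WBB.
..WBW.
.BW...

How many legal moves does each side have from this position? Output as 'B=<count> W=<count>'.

-- B to move --
(1,1): flips 1 -> legal
(1,2): no bracket -> illegal
(1,3): no bracket -> illegal
(2,1): flips 2 -> legal
(3,1): flips 1 -> legal
(3,5): no bracket -> illegal
(4,1): flips 2 -> legal
(4,5): flips 1 -> legal
(5,3): flips 1 -> legal
(5,4): flips 1 -> legal
(5,5): flips 1 -> legal
B mobility = 8
-- W to move --
(1,2): no bracket -> illegal
(1,3): no bracket -> illegal
(1,4): flips 1 -> legal
(2,4): flips 3 -> legal
(2,5): flips 2 -> legal
(3,5): flips 2 -> legal
(4,0): no bracket -> illegal
(4,1): no bracket -> illegal
(4,5): no bracket -> illegal
(5,0): flips 1 -> legal
(5,3): no bracket -> illegal
(5,4): flips 1 -> legal
W mobility = 6

Answer: B=8 W=6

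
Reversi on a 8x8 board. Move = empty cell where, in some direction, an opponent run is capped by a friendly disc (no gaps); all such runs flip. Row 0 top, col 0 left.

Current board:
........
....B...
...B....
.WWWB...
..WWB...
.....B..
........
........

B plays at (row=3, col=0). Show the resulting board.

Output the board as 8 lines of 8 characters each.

Answer: ........
....B...
...B....
BBBBB...
..WWB...
.....B..
........
........

Derivation:
Place B at (3,0); scan 8 dirs for brackets.
Dir NW: edge -> no flip
Dir N: first cell '.' (not opp) -> no flip
Dir NE: first cell '.' (not opp) -> no flip
Dir W: edge -> no flip
Dir E: opp run (3,1) (3,2) (3,3) capped by B -> flip
Dir SW: edge -> no flip
Dir S: first cell '.' (not opp) -> no flip
Dir SE: first cell '.' (not opp) -> no flip
All flips: (3,1) (3,2) (3,3)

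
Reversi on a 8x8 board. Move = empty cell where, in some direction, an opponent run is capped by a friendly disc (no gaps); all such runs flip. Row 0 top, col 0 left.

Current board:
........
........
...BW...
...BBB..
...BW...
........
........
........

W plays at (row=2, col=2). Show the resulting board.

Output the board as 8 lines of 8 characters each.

Place W at (2,2); scan 8 dirs for brackets.
Dir NW: first cell '.' (not opp) -> no flip
Dir N: first cell '.' (not opp) -> no flip
Dir NE: first cell '.' (not opp) -> no flip
Dir W: first cell '.' (not opp) -> no flip
Dir E: opp run (2,3) capped by W -> flip
Dir SW: first cell '.' (not opp) -> no flip
Dir S: first cell '.' (not opp) -> no flip
Dir SE: opp run (3,3) capped by W -> flip
All flips: (2,3) (3,3)

Answer: ........
........
..WWW...
...WBB..
...BW...
........
........
........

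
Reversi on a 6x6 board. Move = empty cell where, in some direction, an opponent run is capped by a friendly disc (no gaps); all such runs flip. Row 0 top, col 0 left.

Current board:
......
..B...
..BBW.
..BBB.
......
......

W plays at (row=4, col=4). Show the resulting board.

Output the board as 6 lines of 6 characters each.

Answer: ......
..B...
..BBW.
..BBW.
....W.
......

Derivation:
Place W at (4,4); scan 8 dirs for brackets.
Dir NW: opp run (3,3) (2,2), next='.' -> no flip
Dir N: opp run (3,4) capped by W -> flip
Dir NE: first cell '.' (not opp) -> no flip
Dir W: first cell '.' (not opp) -> no flip
Dir E: first cell '.' (not opp) -> no flip
Dir SW: first cell '.' (not opp) -> no flip
Dir S: first cell '.' (not opp) -> no flip
Dir SE: first cell '.' (not opp) -> no flip
All flips: (3,4)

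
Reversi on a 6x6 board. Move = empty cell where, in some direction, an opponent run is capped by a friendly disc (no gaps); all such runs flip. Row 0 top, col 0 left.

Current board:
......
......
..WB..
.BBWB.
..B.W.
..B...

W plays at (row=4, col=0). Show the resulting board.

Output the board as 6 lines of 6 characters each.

Answer: ......
......
..WB..
.WBWB.
W.B.W.
..B...

Derivation:
Place W at (4,0); scan 8 dirs for brackets.
Dir NW: edge -> no flip
Dir N: first cell '.' (not opp) -> no flip
Dir NE: opp run (3,1) capped by W -> flip
Dir W: edge -> no flip
Dir E: first cell '.' (not opp) -> no flip
Dir SW: edge -> no flip
Dir S: first cell '.' (not opp) -> no flip
Dir SE: first cell '.' (not opp) -> no flip
All flips: (3,1)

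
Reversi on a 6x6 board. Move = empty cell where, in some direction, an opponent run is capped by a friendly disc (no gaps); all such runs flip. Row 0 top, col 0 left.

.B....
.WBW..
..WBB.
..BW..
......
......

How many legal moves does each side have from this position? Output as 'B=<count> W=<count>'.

Answer: B=8 W=6

Derivation:
-- B to move --
(0,0): no bracket -> illegal
(0,2): flips 1 -> legal
(0,3): flips 1 -> legal
(0,4): no bracket -> illegal
(1,0): flips 1 -> legal
(1,4): flips 1 -> legal
(2,0): no bracket -> illegal
(2,1): flips 2 -> legal
(3,1): no bracket -> illegal
(3,4): flips 1 -> legal
(4,2): flips 1 -> legal
(4,3): flips 1 -> legal
(4,4): no bracket -> illegal
B mobility = 8
-- W to move --
(0,0): no bracket -> illegal
(0,2): flips 1 -> legal
(0,3): no bracket -> illegal
(1,0): no bracket -> illegal
(1,4): no bracket -> illegal
(1,5): flips 1 -> legal
(2,1): no bracket -> illegal
(2,5): flips 2 -> legal
(3,1): flips 1 -> legal
(3,4): no bracket -> illegal
(3,5): flips 1 -> legal
(4,1): no bracket -> illegal
(4,2): flips 1 -> legal
(4,3): no bracket -> illegal
W mobility = 6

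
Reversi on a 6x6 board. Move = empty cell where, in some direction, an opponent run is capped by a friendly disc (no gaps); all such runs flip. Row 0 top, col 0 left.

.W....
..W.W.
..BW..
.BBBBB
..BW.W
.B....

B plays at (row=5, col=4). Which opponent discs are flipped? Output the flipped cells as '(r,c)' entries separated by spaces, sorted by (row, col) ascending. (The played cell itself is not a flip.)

Dir NW: opp run (4,3) capped by B -> flip
Dir N: first cell '.' (not opp) -> no flip
Dir NE: opp run (4,5), next=edge -> no flip
Dir W: first cell '.' (not opp) -> no flip
Dir E: first cell '.' (not opp) -> no flip
Dir SW: edge -> no flip
Dir S: edge -> no flip
Dir SE: edge -> no flip

Answer: (4,3)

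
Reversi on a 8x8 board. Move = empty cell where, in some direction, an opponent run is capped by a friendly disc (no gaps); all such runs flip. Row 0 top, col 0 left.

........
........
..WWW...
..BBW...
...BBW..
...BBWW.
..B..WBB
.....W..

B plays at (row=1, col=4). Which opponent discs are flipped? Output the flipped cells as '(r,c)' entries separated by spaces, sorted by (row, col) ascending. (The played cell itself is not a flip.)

Dir NW: first cell '.' (not opp) -> no flip
Dir N: first cell '.' (not opp) -> no flip
Dir NE: first cell '.' (not opp) -> no flip
Dir W: first cell '.' (not opp) -> no flip
Dir E: first cell '.' (not opp) -> no flip
Dir SW: opp run (2,3) capped by B -> flip
Dir S: opp run (2,4) (3,4) capped by B -> flip
Dir SE: first cell '.' (not opp) -> no flip

Answer: (2,3) (2,4) (3,4)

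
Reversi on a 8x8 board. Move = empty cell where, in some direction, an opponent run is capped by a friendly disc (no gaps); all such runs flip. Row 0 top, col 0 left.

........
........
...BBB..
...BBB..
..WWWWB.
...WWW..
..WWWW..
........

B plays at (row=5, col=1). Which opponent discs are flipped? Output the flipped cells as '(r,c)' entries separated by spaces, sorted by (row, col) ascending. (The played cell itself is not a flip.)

Answer: (4,2)

Derivation:
Dir NW: first cell '.' (not opp) -> no flip
Dir N: first cell '.' (not opp) -> no flip
Dir NE: opp run (4,2) capped by B -> flip
Dir W: first cell '.' (not opp) -> no flip
Dir E: first cell '.' (not opp) -> no flip
Dir SW: first cell '.' (not opp) -> no flip
Dir S: first cell '.' (not opp) -> no flip
Dir SE: opp run (6,2), next='.' -> no flip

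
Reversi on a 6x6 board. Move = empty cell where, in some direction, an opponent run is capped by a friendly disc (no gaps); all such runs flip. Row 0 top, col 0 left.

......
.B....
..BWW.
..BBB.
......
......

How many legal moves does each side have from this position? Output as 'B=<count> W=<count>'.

-- B to move --
(1,2): flips 1 -> legal
(1,3): flips 1 -> legal
(1,4): flips 2 -> legal
(1,5): flips 1 -> legal
(2,5): flips 2 -> legal
(3,5): no bracket -> illegal
B mobility = 5
-- W to move --
(0,0): no bracket -> illegal
(0,1): no bracket -> illegal
(0,2): no bracket -> illegal
(1,0): no bracket -> illegal
(1,2): no bracket -> illegal
(1,3): no bracket -> illegal
(2,0): no bracket -> illegal
(2,1): flips 1 -> legal
(2,5): no bracket -> illegal
(3,1): no bracket -> illegal
(3,5): no bracket -> illegal
(4,1): flips 1 -> legal
(4,2): flips 1 -> legal
(4,3): flips 1 -> legal
(4,4): flips 1 -> legal
(4,5): flips 1 -> legal
W mobility = 6

Answer: B=5 W=6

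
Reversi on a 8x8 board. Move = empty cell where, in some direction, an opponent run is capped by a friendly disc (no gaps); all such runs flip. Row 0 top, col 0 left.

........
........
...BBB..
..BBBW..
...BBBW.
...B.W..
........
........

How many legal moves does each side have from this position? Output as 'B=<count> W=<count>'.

-- B to move --
(2,6): flips 1 -> legal
(3,6): flips 1 -> legal
(3,7): no bracket -> illegal
(4,7): flips 1 -> legal
(5,4): no bracket -> illegal
(5,6): no bracket -> illegal
(5,7): flips 2 -> legal
(6,4): no bracket -> illegal
(6,5): flips 1 -> legal
(6,6): flips 1 -> legal
B mobility = 6
-- W to move --
(1,2): no bracket -> illegal
(1,3): flips 1 -> legal
(1,4): no bracket -> illegal
(1,5): flips 1 -> legal
(1,6): no bracket -> illegal
(2,1): no bracket -> illegal
(2,2): flips 2 -> legal
(2,6): no bracket -> illegal
(3,1): flips 3 -> legal
(3,6): no bracket -> illegal
(4,1): no bracket -> illegal
(4,2): flips 3 -> legal
(5,2): no bracket -> illegal
(5,4): no bracket -> illegal
(5,6): no bracket -> illegal
(6,2): flips 2 -> legal
(6,3): no bracket -> illegal
(6,4): no bracket -> illegal
W mobility = 6

Answer: B=6 W=6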